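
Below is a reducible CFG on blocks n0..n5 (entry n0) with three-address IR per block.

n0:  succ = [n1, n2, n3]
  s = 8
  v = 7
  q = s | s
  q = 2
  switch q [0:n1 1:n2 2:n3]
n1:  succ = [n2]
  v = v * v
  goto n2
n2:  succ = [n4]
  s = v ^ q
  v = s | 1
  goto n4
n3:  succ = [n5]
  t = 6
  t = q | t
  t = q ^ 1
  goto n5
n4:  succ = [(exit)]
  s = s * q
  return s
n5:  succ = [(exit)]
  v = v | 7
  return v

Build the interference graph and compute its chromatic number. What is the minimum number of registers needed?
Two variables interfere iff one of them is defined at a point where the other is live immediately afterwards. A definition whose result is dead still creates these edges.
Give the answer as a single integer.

Per-block:
  n0: def={q,s,v} ue=∅
  n1: def={v} ue={v}
  n2: def={s,v} ue={q,v}
  n3: def={t} ue={q}
  n4: def={s} ue={q,s}
  n5: def={v} ue={v}

Live sets:
  n0 li=∅ lo={q,v}
  n1 li={q,v} lo={q,v}
  n2 li={q,v} lo={q,s}
  n3 li={q,v} lo={v}
  n4 li={q,s} lo=∅
  n5 li={v} lo=∅

Conflict graph:
  q — {s,t,v}
  s — {q,v}
  t — {q,v}
  v — {q,s,t}

Chromatic number:
  {q,s,v} pairwise interfere (3-clique) ⇒ χ ≥ 3
  assign q→c0 s→c2 t→c2 v→c1 — no edge inside a register ⇒ χ ≤ 3
  χ = 3

Answer: 3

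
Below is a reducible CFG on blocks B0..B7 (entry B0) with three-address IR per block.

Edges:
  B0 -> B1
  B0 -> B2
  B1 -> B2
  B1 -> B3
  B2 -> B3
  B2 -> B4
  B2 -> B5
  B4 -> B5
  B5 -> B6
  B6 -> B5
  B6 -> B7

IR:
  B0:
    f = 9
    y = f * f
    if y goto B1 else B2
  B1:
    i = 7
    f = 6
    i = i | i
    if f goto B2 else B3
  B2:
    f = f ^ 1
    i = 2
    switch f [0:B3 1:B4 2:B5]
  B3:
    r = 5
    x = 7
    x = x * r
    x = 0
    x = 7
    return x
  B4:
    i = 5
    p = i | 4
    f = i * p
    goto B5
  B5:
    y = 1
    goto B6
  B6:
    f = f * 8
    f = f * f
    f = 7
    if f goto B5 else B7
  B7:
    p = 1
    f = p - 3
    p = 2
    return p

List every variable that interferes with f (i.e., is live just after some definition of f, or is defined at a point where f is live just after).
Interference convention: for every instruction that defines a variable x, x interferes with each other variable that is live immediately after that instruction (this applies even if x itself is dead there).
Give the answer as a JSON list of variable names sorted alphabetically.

Block summaries:
  B0: def={f,y} ue=∅
  B1: def={f,i} ue=∅
  B2: def={f,i} ue={f}
  B3: def={r,x} ue=∅
  B4: def={f,i,p} ue=∅
  B5: def={y} ue=∅
  B6: def={f} ue={f}
  B7: def={f,p} ue=∅

Live sets:
  live B0: ∅→{f}
  live B1: ∅→{f}
  live B2: {f}→{f}
  live B3: ∅→∅
  live B4: ∅→{f}
  live B5: {f}→{f}
  live B6: {f}→{f}
  live B7: ∅→∅

Interference:
  f: {i,y}
  i: {f,p}
  p: {i}
  r: {x}
  x: {r}
  y: {f}

N(f) = ["i", "y"]

Answer: ["i", "y"]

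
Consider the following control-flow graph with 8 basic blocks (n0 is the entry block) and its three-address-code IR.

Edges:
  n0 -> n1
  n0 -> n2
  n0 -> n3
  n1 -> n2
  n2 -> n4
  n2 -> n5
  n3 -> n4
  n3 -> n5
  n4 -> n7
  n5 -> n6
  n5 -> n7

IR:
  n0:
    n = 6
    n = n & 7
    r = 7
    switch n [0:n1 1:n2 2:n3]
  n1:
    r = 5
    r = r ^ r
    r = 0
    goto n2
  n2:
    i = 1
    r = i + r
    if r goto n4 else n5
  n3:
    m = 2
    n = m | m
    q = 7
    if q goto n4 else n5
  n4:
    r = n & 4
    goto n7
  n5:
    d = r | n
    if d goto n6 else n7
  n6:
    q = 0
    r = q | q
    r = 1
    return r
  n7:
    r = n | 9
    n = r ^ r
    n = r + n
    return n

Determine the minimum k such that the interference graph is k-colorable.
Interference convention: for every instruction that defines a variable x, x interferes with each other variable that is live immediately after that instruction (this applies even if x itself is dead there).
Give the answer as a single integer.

def/use:
  n0: def={n,r} ue=∅
  n1: def={r} ue=∅
  n2: def={i,r} ue={r}
  n3: def={m,n,q} ue=∅
  n4: def={r} ue={n}
  n5: def={d} ue={n,r}
  n6: def={q,r} ue=∅
  n7: def={n,r} ue={n}

Liveness:
  n0: in=∅ out={n,r}
  n1: in={n} out={n,r}
  n2: in={n,r} out={n,r}
  n3: in={r} out={n,r}
  n4: in={n} out={n}
  n5: in={n,r} out={n}
  n6: in=∅ out=∅
  n7: in={n} out=∅

Interfere edges:
  d↔{n}
  i↔{n,r}
  m↔{r}
  n↔{d,i,q,r}
  q↔{n,r}
  r↔{i,m,n,q}

Registers:
  lower bound: {i,n,r} mutually conflict ⇒ χ ≥ 3
  assign d→r1 i→r2 m→r0 n→r0 q→r2 r→r1 — no edge inside a register ⇒ χ ≤ 3
  χ = 3

Answer: 3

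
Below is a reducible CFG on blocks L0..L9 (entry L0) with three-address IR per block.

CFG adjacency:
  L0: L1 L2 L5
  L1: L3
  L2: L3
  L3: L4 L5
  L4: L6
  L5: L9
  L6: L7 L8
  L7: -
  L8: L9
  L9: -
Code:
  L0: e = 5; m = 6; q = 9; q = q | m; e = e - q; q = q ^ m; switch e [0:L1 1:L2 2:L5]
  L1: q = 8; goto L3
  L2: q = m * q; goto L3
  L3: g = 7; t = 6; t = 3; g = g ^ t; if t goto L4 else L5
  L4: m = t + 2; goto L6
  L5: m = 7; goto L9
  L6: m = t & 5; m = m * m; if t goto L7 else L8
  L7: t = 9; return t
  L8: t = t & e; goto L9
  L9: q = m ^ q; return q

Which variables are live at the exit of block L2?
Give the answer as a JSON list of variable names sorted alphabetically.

Answer: ["e", "q"]

Analysis:
def/use:
  L0: {e,m,q} / ∅
  L1: {q} / ∅
  L2: {q} / {m,q}
  L3: {g,t} / ∅
  L4: {m} / {t}
  L5: {m} / ∅
  L6: {m} / {t}
  L7: {t} / ∅
  L8: {t} / {e,t}
  L9: {q} / {m,q}

Backward fixpoint:
  L0 li=∅ lo={e,m,q}
  L1 li={e} lo={e,q}
  L2 li={e,m,q} lo={e,q}
  L3 li={e,q} lo={e,q,t}
  L4 li={e,q,t} lo={e,q,t}
  L5 li={q} lo={m,q}
  L6 li={e,q,t} lo={e,m,q,t}
  L7 li=∅ lo=∅
  L8 li={e,m,q,t} lo={m,q}
  L9 li={m,q} lo=∅

live-out(L2) = ["e", "q"]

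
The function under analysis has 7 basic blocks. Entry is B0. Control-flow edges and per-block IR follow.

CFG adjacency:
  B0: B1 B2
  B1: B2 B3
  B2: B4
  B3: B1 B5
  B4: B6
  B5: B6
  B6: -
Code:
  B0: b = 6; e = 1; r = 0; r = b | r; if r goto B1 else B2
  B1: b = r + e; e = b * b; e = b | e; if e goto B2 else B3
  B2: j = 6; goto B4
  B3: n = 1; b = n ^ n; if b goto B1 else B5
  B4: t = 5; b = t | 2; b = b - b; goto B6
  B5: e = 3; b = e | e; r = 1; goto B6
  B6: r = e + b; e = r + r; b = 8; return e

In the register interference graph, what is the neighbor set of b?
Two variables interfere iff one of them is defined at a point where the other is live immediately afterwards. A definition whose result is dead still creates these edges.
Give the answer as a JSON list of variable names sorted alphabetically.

def/use:
  B0: {b,e,r} / ∅
  B1: {b,e} / {e,r}
  B2: {j} / ∅
  B3: {b,n} / ∅
  B4: {b,t} / ∅
  B5: {b,e,r} / ∅
  B6: {b,e,r} / {b,e}

Backward fixpoint:
  B0 li=∅ lo={e,r}
  B1 li={e,r} lo={e,r}
  B2 li={e} lo={e}
  B3 li={e,r} lo={e,r}
  B4 li={e} lo={b,e}
  B5 li=∅ lo={b,e}
  B6 li={b,e} lo=∅

Conflict graph:
  b↔{e,r}
  e↔{b,j,n,r,t}
  j↔{e}
  n↔{e,r}
  r↔{b,e,n}
  t↔{e}

N(b) = ["e", "r"]

Answer: ["e", "r"]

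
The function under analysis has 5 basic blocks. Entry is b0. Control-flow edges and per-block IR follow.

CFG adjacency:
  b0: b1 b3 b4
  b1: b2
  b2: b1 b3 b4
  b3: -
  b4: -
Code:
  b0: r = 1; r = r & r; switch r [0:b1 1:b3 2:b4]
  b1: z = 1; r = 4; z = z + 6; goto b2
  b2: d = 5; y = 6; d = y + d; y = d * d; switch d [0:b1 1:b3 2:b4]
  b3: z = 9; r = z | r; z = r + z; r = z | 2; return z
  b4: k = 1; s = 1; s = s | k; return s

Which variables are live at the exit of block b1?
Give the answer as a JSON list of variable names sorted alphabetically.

Per-block:
  b0: {r} / ∅
  b1: {r,z} / ∅
  b2: {d,y} / ∅
  b3: {r,z} / {r}
  b4: {k,s} / ∅

Backward fixpoint:
  live b0: ∅→{r}
  live b1: ∅→{r}
  live b2: {r}→{r}
  live b3: {r}→∅
  live b4: ∅→∅

live-out(b1) = ["r"]

Answer: ["r"]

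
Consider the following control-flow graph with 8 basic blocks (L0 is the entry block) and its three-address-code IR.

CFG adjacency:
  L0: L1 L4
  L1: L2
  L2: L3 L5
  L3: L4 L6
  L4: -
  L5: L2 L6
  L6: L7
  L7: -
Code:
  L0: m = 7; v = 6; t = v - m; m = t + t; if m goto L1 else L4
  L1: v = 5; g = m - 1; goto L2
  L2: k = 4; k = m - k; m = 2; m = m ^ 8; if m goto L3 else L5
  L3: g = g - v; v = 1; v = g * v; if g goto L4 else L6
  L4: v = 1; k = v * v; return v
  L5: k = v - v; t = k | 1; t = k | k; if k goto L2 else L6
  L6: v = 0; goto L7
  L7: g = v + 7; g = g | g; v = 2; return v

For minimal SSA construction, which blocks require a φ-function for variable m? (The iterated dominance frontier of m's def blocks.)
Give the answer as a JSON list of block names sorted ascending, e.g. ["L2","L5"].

Answer: ["L2", "L4"]

Derivation:
idom tree: L1←L0 L2←L1 L3←L2 L4←L0 L5←L2 L6←L2 L7←L6
Dom∩ at merges:
  L2: preds {L1,L5}: {L0,L1} ∩ {L0,L1,L2,L5} = {L0,L1}; idom=L1
  L4: preds {L0,L3}: {L0} ∩ {L0,L1,L2,L3} = {L0}; idom=L0
  L6: preds {L3,L5}: {L0,L1,L2,L3} ∩ {L0,L1,L2,L5} = {L0,L1,L2}; idom=L2

DF derivation:
  L2←L1: walk · to L1
  L2←L5: walk L5→L2 to L1
  L4←L0: walk · to L0
  L4←L3: walk L3→L2→L1 to L0
  L6←L3: walk L3 to L2
  L6←L5: walk L5 to L2
  L0 → ∅
  L1 → {L4}
  L2 → {L2,L4}
  L3 → {L4,L6}
  L4 → ∅
  L5 → {L2,L6}
  L6 → ∅
  L7 → ∅

φ for m: defs {L0,L2}
  DF⁺ = {L2,L4}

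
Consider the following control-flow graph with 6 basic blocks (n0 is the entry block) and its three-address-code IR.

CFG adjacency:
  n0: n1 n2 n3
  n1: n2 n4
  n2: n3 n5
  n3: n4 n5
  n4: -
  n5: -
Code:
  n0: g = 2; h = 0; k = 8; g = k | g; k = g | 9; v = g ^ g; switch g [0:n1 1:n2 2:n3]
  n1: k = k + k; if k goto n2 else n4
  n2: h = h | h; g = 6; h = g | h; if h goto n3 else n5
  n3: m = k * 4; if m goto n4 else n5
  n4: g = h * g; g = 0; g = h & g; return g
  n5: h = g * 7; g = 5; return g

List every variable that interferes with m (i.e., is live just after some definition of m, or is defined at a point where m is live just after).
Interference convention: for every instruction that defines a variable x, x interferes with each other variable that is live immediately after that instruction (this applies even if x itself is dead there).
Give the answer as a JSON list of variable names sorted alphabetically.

Per-block:
  n0 def {g,h,k,v} use ∅
  n1 def {k} use {k}
  n2 def {g,h} use {h}
  n3 def {m} use {k}
  n4 def {g} use {g,h}
  n5 def {g,h} use {g}

Backward fixpoint:
  live n0: ∅→{g,h,k}
  live n1: {g,h,k}→{g,h,k}
  live n2: {h,k}→{g,h,k}
  live n3: {g,h,k}→{g,h}
  live n4: {g,h}→∅
  live n5: {g}→∅

Conflict graph:
  g — {h,k,m,v}
  h — {g,k,m,v}
  k — {g,h,v}
  m — {g,h}
  v — {g,h,k}

N(m) = ["g", "h"]

Answer: ["g", "h"]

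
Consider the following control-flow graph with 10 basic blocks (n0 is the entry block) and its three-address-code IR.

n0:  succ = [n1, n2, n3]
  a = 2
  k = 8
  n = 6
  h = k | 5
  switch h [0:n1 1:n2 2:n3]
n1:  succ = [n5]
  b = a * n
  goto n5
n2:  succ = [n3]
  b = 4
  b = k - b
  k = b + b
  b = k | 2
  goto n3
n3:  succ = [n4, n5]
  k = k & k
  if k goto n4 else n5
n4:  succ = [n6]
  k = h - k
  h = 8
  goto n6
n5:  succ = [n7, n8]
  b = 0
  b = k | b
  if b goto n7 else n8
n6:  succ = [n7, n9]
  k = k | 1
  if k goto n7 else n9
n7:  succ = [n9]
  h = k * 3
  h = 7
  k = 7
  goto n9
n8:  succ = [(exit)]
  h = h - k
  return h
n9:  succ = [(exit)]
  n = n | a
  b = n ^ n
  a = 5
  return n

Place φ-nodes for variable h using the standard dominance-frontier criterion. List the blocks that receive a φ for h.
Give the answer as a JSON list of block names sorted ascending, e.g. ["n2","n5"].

Answer: ["n7", "n9"]

Derivation:
idom tree: n1←n0 n2←n0 n3←n0 n4←n3 n5←n0 n6←n4 n7←n0 n8←n5 n9←n0
Join-block Dom:
  n3: preds {n0,n2}: {n0} ∩ {n0,n2} = {n0}; idom=n0
  n5: preds {n1,n3}: {n0,n1} ∩ {n0,n3} = {n0}; idom=n0
  n7: preds {n5,n6}: {n0,n5} ∩ {n0,n3,n4,n6} = {n0}; idom=n0
  n9: preds {n6,n7}: {n0,n3,n4,n6} ∩ {n0,n7} = {n0}; idom=n0

DF derivation:
  join n3 pred n0: · stop@n0
  join n3 pred n2: n2 stop@n0
  join n5 pred n1: n1 stop@n0
  join n5 pred n3: n3 stop@n0
  join n7 pred n5: n5 stop@n0
  join n7 pred n6: n6→n4→n3 stop@n0
  join n9 pred n6: n6→n4→n3 stop@n0
  join n9 pred n7: n7 stop@n0
  n0: DF=∅
  n1: DF={n5}
  n2: DF={n3}
  n3: DF={n5,n7,n9}
  n4: DF={n7,n9}
  n5: DF={n7}
  n6: DF={n7,n9}
  n7: DF={n9}
  n8: DF=∅
  n9: DF=∅

φ for h: defs {n0,n4,n7,n8}
  DF⁺ = {n7,n9}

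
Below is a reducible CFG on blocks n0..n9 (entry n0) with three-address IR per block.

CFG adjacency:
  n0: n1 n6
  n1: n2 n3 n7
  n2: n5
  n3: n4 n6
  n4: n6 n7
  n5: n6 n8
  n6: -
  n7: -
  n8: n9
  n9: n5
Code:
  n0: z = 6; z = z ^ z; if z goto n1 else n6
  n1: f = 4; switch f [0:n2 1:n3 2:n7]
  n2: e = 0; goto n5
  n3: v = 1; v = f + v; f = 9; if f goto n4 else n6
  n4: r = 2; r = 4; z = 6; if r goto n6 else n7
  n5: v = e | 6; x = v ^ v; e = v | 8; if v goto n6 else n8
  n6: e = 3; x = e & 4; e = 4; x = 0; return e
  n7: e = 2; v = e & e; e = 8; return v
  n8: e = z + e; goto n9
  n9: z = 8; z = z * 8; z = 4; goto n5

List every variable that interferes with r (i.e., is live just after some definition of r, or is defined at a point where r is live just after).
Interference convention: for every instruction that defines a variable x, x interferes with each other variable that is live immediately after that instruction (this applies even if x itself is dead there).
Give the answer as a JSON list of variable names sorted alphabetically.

Answer: ["z"]

Analysis:
Per-block:
  n0 def {z} use ∅
  n1 def {f} use ∅
  n2 def {e} use ∅
  n3 def {f,v} use {f}
  n4 def {r,z} use ∅
  n5 def {e,v,x} use {e}
  n6 def {e,x} use ∅
  n7 def {e,v} use ∅
  n8 def {e} use {e,z}
  n9 def {z} use ∅

Backward fixpoint:
  live n0: ∅→{z}
  live n1: {z}→{f,z}
  live n2: {z}→{e,z}
  live n3: {f}→∅
  live n4: ∅→∅
  live n5: {e,z}→{e,z}
  live n6: ∅→∅
  live n7: ∅→∅
  live n8: {e,z}→{e}
  live n9: {e}→{e,z}

Conflict graph:
  e↔{v,x,z}
  f↔{v,z}
  r↔{z}
  v↔{e,f,x,z}
  x↔{e,v,z}
  z↔{e,f,r,v,x}

N(r) = ["z"]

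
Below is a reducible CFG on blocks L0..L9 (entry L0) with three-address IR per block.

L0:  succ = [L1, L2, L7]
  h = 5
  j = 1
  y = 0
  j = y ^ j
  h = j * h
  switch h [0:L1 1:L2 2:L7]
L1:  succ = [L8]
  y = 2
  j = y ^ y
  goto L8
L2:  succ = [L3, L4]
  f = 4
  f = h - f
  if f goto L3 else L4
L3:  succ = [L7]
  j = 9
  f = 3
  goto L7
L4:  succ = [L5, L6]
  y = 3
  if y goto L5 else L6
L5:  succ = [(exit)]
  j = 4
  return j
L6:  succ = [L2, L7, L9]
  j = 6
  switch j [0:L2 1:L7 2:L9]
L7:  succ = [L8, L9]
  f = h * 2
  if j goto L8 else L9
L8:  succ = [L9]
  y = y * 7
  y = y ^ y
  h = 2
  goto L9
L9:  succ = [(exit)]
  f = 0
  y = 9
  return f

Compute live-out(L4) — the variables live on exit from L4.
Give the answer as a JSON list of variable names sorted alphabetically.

Answer: ["h", "y"]

Analysis:
def/use:
  L0 def {h,j,y} use ∅
  L1 def {j,y} use ∅
  L2 def {f} use {h}
  L3 def {f,j} use ∅
  L4 def {y} use ∅
  L5 def {j} use ∅
  L6 def {j} use ∅
  L7 def {f} use {h,j}
  L8 def {h,y} use {y}
  L9 def {f,y} use ∅

Liveness:
  L0: in=∅ out={h,j,y}
  L1: in=∅ out={y}
  L2: in={h,y} out={h,y}
  L3: in={h,y} out={h,j,y}
  L4: in={h} out={h,y}
  L5: in=∅ out=∅
  L6: in={h,y} out={h,j,y}
  L7: in={h,j,y} out={y}
  L8: in={y} out=∅
  L9: in=∅ out=∅

live-out(L4) = ["h", "y"]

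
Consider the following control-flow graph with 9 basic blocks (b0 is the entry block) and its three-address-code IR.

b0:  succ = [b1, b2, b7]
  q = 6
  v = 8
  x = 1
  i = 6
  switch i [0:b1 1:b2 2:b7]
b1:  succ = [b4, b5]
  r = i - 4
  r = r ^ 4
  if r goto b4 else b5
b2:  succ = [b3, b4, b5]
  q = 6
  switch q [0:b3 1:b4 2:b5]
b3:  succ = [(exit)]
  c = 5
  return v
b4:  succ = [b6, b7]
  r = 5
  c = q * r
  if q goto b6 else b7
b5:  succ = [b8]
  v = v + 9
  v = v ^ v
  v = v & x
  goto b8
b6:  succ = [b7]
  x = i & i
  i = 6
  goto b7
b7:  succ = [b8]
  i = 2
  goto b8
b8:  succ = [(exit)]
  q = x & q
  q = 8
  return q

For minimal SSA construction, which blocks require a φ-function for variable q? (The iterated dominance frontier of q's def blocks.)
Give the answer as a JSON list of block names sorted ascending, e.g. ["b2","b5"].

idom tree: b1←b0 b2←b0 b3←b2 b4←b0 b5←b0 b6←b4 b7←b0 b8←b0
Join-block Dom:
  b4: preds {b1,b2}: {b0,b1} ∩ {b0,b2} = {b0}; idom=b0
  b5: preds {b1,b2}: {b0,b1} ∩ {b0,b2} = {b0}; idom=b0
  b7: preds {b0,b4,b6}: {b0} ∩ {b0,b4} ∩ {b0,b4,b6} = {b0}; idom=b0
  b8: preds {b5,b7}: {b0,b5} ∩ {b0,b7} = {b0}; idom=b0

DF derivation:
  b4←b1: walk b1 to b0
  b4←b2: walk b2 to b0
  b5←b1: walk b1 to b0
  b5←b2: walk b2 to b0
  b7←b0: walk · to b0
  b7←b4: walk b4 to b0
  b7←b6: walk b6→b4 to b0
  b8←b5: walk b5 to b0
  b8←b7: walk b7 to b0
  b0 → ∅
  b1 → {b4,b5}
  b2 → {b4,b5}
  b3 → ∅
  b4 → {b7}
  b5 → {b8}
  b6 → {b7}
  b7 → {b8}
  b8 → ∅

φ for q: defs {b0,b2,b8}
  DF⁺ = {b4,b5,b7,b8}

Answer: ["b4", "b5", "b7", "b8"]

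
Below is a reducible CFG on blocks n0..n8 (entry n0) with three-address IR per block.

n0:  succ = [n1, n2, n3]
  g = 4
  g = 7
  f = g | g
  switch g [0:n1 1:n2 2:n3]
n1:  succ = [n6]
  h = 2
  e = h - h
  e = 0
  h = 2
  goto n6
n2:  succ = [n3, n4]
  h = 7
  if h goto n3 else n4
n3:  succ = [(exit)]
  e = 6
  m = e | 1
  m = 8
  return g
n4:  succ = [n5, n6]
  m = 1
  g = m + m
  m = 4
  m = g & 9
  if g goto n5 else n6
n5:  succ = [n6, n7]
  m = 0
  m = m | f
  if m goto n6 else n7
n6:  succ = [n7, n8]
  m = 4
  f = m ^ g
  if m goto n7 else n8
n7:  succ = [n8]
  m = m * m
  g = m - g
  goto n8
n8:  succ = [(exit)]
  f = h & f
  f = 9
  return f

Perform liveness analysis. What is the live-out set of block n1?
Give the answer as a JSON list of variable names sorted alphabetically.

Answer: ["g", "h"]

Analysis:
Block summaries:
  n0: {f,g} / ∅
  n1: {e,h} / ∅
  n2: {h} / ∅
  n3: {e,m} / {g}
  n4: {g,m} / ∅
  n5: {m} / {f}
  n6: {f,m} / {g}
  n7: {g,m} / {g,m}
  n8: {f} / {f,h}

Live sets:
  live n0: ∅→{f,g}
  live n1: {g}→{g,h}
  live n2: {f,g}→{f,g,h}
  live n3: {g}→∅
  live n4: {f,h}→{f,g,h}
  live n5: {f,g,h}→{f,g,h,m}
  live n6: {g,h}→{f,g,h,m}
  live n7: {f,g,h,m}→{f,h}
  live n8: {f,h}→∅

live-out(n1) = ["g", "h"]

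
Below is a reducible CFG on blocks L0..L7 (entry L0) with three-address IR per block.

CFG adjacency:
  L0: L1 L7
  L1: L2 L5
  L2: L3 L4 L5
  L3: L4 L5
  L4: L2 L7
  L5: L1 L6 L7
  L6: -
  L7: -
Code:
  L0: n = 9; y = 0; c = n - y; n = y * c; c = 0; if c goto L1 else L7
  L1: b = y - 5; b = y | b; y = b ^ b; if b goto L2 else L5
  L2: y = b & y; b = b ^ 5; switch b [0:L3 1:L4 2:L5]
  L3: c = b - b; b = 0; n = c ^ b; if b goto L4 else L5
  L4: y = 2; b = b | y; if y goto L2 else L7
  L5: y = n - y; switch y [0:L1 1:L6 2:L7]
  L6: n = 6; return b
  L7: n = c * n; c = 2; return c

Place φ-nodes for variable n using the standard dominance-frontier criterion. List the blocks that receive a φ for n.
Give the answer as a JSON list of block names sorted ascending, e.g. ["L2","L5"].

idom tree: L1←L0 L2←L1 L3←L2 L4←L2 L5←L1 L6←L5 L7←L0
Dom at joins:
  L1: preds {L0,L5}: {L0} ∩ {L0,L1,L5} = {L0}; idom=L0
  L2: preds {L1,L4}: {L0,L1} ∩ {L0,L1,L2,L4} = {L0,L1}; idom=L1
  L4: preds {L2,L3}: {L0,L1,L2} ∩ {L0,L1,L2,L3} = {L0,L1,L2}; idom=L2
  L5: preds {L1,L2,L3}: {L0,L1} ∩ {L0,L1,L2} ∩ {L0,L1,L2,L3} = {L0,L1}; idom=L1
  L7: preds {L0,L4,L5}: {L0} ∩ {L0,L1,L2,L4} ∩ {L0,L1,L5} = {L0}; idom=L0

DF walk-up:
  join L1 pred L0: · stop@L0
  join L1 pred L5: L5→L1 stop@L0
  join L2 pred L1: · stop@L1
  join L2 pred L4: L4→L2 stop@L1
  join L4 pred L2: · stop@L2
  join L4 pred L3: L3 stop@L2
  join L5 pred L1: · stop@L1
  join L5 pred L2: L2 stop@L1
  join L5 pred L3: L3→L2 stop@L1
  join L7 pred L0: · stop@L0
  join L7 pred L4: L4→L2→L1 stop@L0
  join L7 pred L5: L5→L1 stop@L0
  L0 → ∅
  L1 → {L1,L7}
  L2 → {L2,L5,L7}
  L3 → {L4,L5}
  L4 → {L2,L7}
  L5 → {L1,L7}
  L6 → ∅
  L7 → ∅

φ for n: defs {L0,L3,L6,L7}
  DF⁺ = {L1,L2,L4,L5,L7}

Answer: ["L1", "L2", "L4", "L5", "L7"]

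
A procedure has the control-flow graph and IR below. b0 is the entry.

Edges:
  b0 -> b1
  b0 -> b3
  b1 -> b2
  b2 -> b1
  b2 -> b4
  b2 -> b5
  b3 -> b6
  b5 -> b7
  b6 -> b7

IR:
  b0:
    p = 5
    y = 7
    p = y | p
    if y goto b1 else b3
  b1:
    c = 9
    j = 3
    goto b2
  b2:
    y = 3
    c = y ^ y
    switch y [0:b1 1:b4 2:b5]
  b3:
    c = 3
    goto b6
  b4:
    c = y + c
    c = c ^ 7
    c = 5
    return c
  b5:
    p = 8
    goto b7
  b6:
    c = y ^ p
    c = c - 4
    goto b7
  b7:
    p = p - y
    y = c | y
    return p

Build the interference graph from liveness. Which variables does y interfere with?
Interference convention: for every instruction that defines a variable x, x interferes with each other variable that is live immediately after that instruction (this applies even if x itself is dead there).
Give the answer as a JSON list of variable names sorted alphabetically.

Answer: ["c", "p"]

Working:
Per-block:
  b0: def={p,y} ue=∅
  b1: def={c,j} ue=∅
  b2: def={c,y} ue=∅
  b3: def={c} ue=∅
  b4: def={c} ue={c,y}
  b5: def={p} ue=∅
  b6: def={c} ue={p,y}
  b7: def={p,y} ue={c,p,y}

Liveness:
  b0: in=∅ out={p,y}
  b1: in=∅ out=∅
  b2: in=∅ out={c,y}
  b3: in={p,y} out={p,y}
  b4: in={c,y} out=∅
  b5: in={c,y} out={c,p,y}
  b6: in={p,y} out={c,p,y}
  b7: in={c,p,y} out=∅

Interfere edges:
  c — {p,y}
  j — ∅
  p — {c,y}
  y — {c,p}

N(y) = ["c", "p"]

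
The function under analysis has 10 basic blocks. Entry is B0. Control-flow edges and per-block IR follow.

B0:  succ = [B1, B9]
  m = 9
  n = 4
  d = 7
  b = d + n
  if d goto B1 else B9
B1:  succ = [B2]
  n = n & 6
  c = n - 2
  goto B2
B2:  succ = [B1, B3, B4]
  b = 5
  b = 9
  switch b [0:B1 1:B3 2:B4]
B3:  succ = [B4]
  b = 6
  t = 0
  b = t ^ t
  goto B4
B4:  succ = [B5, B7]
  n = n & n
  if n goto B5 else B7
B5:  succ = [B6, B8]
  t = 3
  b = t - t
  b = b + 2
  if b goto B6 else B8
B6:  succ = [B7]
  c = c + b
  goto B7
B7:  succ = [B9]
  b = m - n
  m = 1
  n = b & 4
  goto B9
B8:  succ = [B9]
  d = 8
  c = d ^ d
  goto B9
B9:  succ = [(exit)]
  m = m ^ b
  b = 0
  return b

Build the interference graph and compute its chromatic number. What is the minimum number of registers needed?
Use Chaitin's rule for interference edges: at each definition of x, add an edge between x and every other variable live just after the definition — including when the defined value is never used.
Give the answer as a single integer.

def/use:
  B0: def={b,d,m,n} ue=∅
  B1: def={c,n} ue={n}
  B2: def={b} ue=∅
  B3: def={b,t} ue=∅
  B4: def={n} ue={n}
  B5: def={b,t} ue=∅
  B6: def={c} ue={b,c}
  B7: def={b,m,n} ue={m,n}
  B8: def={c,d} ue=∅
  B9: def={b,m} ue={b,m}

Live sets:
  B0: in=∅ out={b,m,n}
  B1: in={m,n} out={c,m,n}
  B2: in={c,m,n} out={c,m,n}
  B3: in={c,m,n} out={c,m,n}
  B4: in={c,m,n} out={c,m,n}
  B5: in={c,m,n} out={b,c,m,n}
  B6: in={b,c,m,n} out={m,n}
  B7: in={m,n} out={b,m}
  B8: in={b,m} out={b,m}
  B9: in={b,m} out=∅

Interfere edges:
  b: {c,d,m,n}
  c: {b,m,n,t}
  d: {b,m,n}
  m: {b,c,d,n,t}
  n: {b,c,d,m,t}
  t: {c,m,n}

Registers:
  {b,c,m,n} pairwise interfere (4-clique) ⇒ χ ≥ 4
  assign b→R2 c→R3 d→R3 m→R0 n→R1 t→R2 — no edge inside a register ⇒ χ ≤ 4
  χ = 4

Answer: 4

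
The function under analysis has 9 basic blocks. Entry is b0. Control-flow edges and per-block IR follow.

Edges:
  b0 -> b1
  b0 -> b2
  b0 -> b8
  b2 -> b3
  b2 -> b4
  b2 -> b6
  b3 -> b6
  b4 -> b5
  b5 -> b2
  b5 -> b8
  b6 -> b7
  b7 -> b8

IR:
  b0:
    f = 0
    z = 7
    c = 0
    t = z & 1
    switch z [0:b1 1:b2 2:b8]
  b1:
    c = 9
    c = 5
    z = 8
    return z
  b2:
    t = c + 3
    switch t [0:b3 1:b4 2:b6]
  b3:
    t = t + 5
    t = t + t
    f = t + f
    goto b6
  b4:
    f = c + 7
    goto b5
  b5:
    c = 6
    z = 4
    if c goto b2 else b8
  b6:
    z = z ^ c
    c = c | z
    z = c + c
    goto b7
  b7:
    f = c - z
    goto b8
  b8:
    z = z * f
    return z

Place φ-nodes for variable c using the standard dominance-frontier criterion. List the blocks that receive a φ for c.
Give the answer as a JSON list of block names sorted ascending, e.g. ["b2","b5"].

Answer: ["b2", "b8"]

Analysis:
idom tree: b1←b0 b2←b0 b3←b2 b4←b2 b5←b4 b6←b2 b7←b6 b8←b0
Dom∩ at merges:
  b2: preds {b0,b5}: {b0} ∩ {b0,b2,b4,b5} = {b0}; idom=b0
  b6: preds {b2,b3}: {b0,b2} ∩ {b0,b2,b3} = {b0,b2}; idom=b2
  b8: preds {b0,b5,b7}: {b0} ∩ {b0,b2,b4,b5} ∩ {b0,b2,b6,b7} = {b0}; idom=b0

Frontier:
  b2←b0: walk · to b0
  b2←b5: walk b5→b4→b2 to b0
  b6←b2: walk · to b2
  b6←b3: walk b3 to b2
  b8←b0: walk · to b0
  b8←b5: walk b5→b4→b2 to b0
  b8←b7: walk b7→b6→b2 to b0
  DF(b0)=∅
  DF(b1)=∅
  DF(b2)={b2,b8}
  DF(b3)={b6}
  DF(b4)={b2,b8}
  DF(b5)={b2,b8}
  DF(b6)={b8}
  DF(b7)={b8}
  DF(b8)=∅

φ for c: defs {b0,b1,b5,b6}
  DF⁺ = {b2,b8}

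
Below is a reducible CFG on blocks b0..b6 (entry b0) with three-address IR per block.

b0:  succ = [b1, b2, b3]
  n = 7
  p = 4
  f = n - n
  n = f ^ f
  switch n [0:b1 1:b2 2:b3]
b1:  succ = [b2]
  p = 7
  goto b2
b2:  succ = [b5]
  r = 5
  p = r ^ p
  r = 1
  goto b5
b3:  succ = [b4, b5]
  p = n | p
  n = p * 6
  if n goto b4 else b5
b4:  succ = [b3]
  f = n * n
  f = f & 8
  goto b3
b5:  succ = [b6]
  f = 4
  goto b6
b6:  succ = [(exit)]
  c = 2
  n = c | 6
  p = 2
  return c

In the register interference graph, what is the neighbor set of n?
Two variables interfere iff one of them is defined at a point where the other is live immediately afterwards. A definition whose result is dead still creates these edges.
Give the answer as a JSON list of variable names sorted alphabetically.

Per-block:
  b0: {f,n,p} / ∅
  b1: {p} / ∅
  b2: {p,r} / {p}
  b3: {n,p} / {n,p}
  b4: {f} / {n}
  b5: {f} / ∅
  b6: {c,n,p} / ∅

Live sets:
  live b0: ∅→{n,p}
  live b1: ∅→{p}
  live b2: {p}→∅
  live b3: {n,p}→{n,p}
  live b4: {n,p}→{n,p}
  live b5: ∅→∅
  live b6: ∅→∅

Conflict graph:
  c: {n,p}
  f: {n,p}
  n: {c,f,p}
  p: {c,f,n,r}
  r: {p}

N(n) = ["c", "f", "p"]

Answer: ["c", "f", "p"]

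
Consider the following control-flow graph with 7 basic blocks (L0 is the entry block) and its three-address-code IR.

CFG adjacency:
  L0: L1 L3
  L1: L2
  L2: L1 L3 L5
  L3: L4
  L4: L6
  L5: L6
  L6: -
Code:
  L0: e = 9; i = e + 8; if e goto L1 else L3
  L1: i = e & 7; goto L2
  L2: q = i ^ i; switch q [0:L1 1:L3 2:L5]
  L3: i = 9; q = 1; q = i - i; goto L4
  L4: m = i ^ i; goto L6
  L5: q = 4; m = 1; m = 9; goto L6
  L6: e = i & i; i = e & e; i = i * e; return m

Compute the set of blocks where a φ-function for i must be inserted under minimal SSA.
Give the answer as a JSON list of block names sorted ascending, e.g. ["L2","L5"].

idom tree: L1←L0 L2←L1 L3←L0 L4←L3 L5←L2 L6←L0
Dom∩ at merges:
  L1: preds {L0,L2}: {L0} ∩ {L0,L1,L2} = {L0}; idom=L0
  L3: preds {L0,L2}: {L0} ∩ {L0,L1,L2} = {L0}; idom=L0
  L6: preds {L4,L5}: {L0,L3,L4} ∩ {L0,L1,L2,L5} = {L0}; idom=L0

DF walk-up:
  L1←L0: walk · to L0
  L1←L2: walk L2→L1 to L0
  L3←L0: walk · to L0
  L3←L2: walk L2→L1 to L0
  L6←L4: walk L4→L3 to L0
  L6←L5: walk L5→L2→L1 to L0
  DF(L0)=∅
  DF(L1)={L1,L3,L6}
  DF(L2)={L1,L3,L6}
  DF(L3)={L6}
  DF(L4)={L6}
  DF(L5)={L6}
  DF(L6)=∅

φ for i: defs {L0,L1,L3,L6}
  DF⁺ = {L1,L3,L6}

Answer: ["L1", "L3", "L6"]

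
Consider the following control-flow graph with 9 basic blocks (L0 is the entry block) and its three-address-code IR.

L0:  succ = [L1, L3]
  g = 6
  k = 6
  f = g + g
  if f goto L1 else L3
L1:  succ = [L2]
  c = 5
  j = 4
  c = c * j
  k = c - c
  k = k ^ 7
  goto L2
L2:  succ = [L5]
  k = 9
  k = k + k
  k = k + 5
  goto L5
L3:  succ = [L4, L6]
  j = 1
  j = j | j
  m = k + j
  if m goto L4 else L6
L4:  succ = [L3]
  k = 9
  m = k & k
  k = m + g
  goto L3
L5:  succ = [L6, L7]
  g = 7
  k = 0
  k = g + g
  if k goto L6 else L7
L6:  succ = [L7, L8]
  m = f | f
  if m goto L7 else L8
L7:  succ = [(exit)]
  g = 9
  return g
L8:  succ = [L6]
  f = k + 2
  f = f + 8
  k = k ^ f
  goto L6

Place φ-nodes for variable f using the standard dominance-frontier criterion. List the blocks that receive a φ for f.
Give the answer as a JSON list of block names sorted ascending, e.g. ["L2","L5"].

idom tree: L1←L0 L2←L1 L3←L0 L4←L3 L5←L2 L6←L0 L7←L0 L8←L6
Join-block Dom:
  L3: preds {L0,L4}: {L0} ∩ {L0,L3,L4} = {L0}; idom=L0
  L6: preds {L3,L5,L8}: {L0,L3} ∩ {L0,L1,L2,L5} ∩ {L0,L6,L8} = {L0}; idom=L0
  L7: preds {L5,L6}: {L0,L1,L2,L5} ∩ {L0,L6} = {L0}; idom=L0

DF walk-up:
  L3←L0: walk · to L0
  L3←L4: walk L4→L3 to L0
  L6←L3: walk L3 to L0
  L6←L5: walk L5→L2→L1 to L0
  L6←L8: walk L8→L6 to L0
  L7←L5: walk L5→L2→L1 to L0
  L7←L6: walk L6 to L0
  L0 → ∅
  L1 → {L6,L7}
  L2 → {L6,L7}
  L3 → {L3,L6}
  L4 → {L3}
  L5 → {L6,L7}
  L6 → {L6,L7}
  L7 → ∅
  L8 → {L6}

φ for f: defs {L0,L8}
  DF⁺ = {L6,L7}

Answer: ["L6", "L7"]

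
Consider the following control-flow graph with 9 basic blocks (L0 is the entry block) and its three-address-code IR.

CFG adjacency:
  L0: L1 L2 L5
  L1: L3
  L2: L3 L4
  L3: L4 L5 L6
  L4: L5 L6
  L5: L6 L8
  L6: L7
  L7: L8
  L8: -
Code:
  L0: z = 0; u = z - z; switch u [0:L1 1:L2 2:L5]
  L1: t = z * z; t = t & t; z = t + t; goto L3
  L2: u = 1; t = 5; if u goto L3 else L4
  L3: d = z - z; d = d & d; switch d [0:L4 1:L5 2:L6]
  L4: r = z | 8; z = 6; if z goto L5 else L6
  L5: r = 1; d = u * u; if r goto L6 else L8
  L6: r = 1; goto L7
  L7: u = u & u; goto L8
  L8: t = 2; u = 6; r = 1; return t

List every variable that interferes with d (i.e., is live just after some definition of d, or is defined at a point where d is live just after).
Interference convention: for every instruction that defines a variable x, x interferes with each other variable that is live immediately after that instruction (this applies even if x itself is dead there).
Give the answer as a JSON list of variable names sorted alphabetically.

Per-block:
  L0 def {u,z} use ∅
  L1 def {t,z} use {z}
  L2 def {t,u} use ∅
  L3 def {d} use {z}
  L4 def {r,z} use {z}
  L5 def {d,r} use {u}
  L6 def {r} use ∅
  L7 def {u} use {u}
  L8 def {r,t,u} use ∅

Liveness:
  live L0: ∅→{u,z}
  live L1: {u,z}→{u,z}
  live L2: {z}→{u,z}
  live L3: {u,z}→{u,z}
  live L4: {u,z}→{u}
  live L5: {u}→{u}
  live L6: {u}→{u}
  live L7: {u}→∅
  live L8: ∅→∅

Interfere edges:
  d↔{r,u,z}
  r↔{d,t,u}
  t↔{r,u,z}
  u↔{d,r,t,z}
  z↔{d,t,u}

N(d) = ["r", "u", "z"]

Answer: ["r", "u", "z"]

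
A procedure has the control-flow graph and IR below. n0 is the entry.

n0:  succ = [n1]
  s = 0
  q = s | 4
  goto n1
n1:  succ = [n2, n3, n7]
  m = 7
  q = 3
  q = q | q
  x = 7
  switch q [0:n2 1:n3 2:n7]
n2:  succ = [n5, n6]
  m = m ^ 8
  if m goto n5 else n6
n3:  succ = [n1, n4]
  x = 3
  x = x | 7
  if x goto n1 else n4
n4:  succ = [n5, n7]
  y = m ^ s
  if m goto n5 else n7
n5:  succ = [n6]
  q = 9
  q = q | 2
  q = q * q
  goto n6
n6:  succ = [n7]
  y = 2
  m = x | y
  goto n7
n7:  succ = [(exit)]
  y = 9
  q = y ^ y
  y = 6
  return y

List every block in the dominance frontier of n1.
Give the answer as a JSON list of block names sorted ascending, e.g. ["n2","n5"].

Answer: ["n1"]

Analysis:
idom tree: n1←n0 n2←n1 n3←n1 n4←n3 n5←n1 n6←n1 n7←n1
Dom at joins:
  n1: preds {n0,n3}: {n0} ∩ {n0,n1,n3} = {n0}; idom=n0
  n5: preds {n2,n4}: {n0,n1,n2} ∩ {n0,n1,n3,n4} = {n0,n1}; idom=n1
  n6: preds {n2,n5}: {n0,n1,n2} ∩ {n0,n1,n5} = {n0,n1}; idom=n1
  n7: preds {n1,n4,n6}: {n0,n1} ∩ {n0,n1,n3,n4} ∩ {n0,n1,n6} = {n0,n1}; idom=n1

DF walk-up:
  join n1 pred n0: · stop@n0
  join n1 pred n3: n3→n1 stop@n0
  join n5 pred n2: n2 stop@n1
  join n5 pred n4: n4→n3 stop@n1
  join n6 pred n2: n2 stop@n1
  join n6 pred n5: n5 stop@n1
  join n7 pred n1: · stop@n1
  join n7 pred n4: n4→n3 stop@n1
  join n7 pred n6: n6 stop@n1
  n0 → ∅
  n1 → {n1}
  n2 → {n5,n6}
  n3 → {n1,n5,n7}
  n4 → {n5,n7}
  n5 → {n6}
  n6 → {n7}
  n7 → ∅

DF(n1) = ["n1"]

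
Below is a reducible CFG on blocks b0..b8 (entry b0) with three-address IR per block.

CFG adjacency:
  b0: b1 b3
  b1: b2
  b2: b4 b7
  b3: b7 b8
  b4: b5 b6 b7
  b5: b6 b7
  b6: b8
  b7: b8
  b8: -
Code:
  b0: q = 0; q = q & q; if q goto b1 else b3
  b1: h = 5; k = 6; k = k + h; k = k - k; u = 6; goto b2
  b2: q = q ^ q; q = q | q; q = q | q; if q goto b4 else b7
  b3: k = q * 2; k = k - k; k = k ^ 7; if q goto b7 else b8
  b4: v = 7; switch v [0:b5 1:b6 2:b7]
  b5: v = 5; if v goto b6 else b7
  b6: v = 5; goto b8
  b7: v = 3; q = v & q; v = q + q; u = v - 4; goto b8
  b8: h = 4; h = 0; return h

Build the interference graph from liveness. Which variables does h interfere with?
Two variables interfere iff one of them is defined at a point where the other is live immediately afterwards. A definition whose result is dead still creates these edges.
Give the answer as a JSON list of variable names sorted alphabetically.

Answer: ["k", "q"]

Working:
def/use:
  b0: def={q} ue=∅
  b1: def={h,k,u} ue=∅
  b2: def={q} ue={q}
  b3: def={k} ue={q}
  b4: def={v} ue=∅
  b5: def={v} ue=∅
  b6: def={v} ue=∅
  b7: def={q,u,v} ue={q}
  b8: def={h} ue=∅

Backward fixpoint:
  live b0: ∅→{q}
  live b1: {q}→{q}
  live b2: {q}→{q}
  live b3: {q}→{q}
  live b4: {q}→{q}
  live b5: {q}→{q}
  live b6: ∅→∅
  live b7: {q}→∅
  live b8: ∅→∅

Interfere edges:
  h↔{k,q}
  k↔{h,q}
  q↔{h,k,u,v}
  u↔{q}
  v↔{q}

N(h) = ["k", "q"]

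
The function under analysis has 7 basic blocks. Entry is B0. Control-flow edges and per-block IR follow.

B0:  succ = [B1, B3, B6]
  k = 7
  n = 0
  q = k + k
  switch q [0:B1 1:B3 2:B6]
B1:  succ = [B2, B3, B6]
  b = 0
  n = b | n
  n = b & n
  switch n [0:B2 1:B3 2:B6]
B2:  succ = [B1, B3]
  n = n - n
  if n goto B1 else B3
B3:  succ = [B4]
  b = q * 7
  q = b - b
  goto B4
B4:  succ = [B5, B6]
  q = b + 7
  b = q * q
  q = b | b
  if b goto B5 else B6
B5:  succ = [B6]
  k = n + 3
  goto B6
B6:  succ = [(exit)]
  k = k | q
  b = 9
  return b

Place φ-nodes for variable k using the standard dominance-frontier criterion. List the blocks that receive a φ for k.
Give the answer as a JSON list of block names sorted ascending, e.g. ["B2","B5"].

Answer: ["B6"]

Working:
idom tree: B1←B0 B2←B1 B3←B0 B4←B3 B5←B4 B6←B0
Dom∩ at merges:
  B1: preds {B0,B2}: {B0} ∩ {B0,B1,B2} = {B0}; idom=B0
  B3: preds {B0,B1,B2}: {B0} ∩ {B0,B1} ∩ {B0,B1,B2} = {B0}; idom=B0
  B6: preds {B0,B1,B4,B5}: {B0} ∩ {B0,B1} ∩ {B0,B3,B4} ∩ {B0,B3,B4,B5} = {B0}; idom=B0

DF derivation:
  join B1 pred B0: · stop@B0
  join B1 pred B2: B2→B1 stop@B0
  join B3 pred B0: · stop@B0
  join B3 pred B1: B1 stop@B0
  join B3 pred B2: B2→B1 stop@B0
  join B6 pred B0: · stop@B0
  join B6 pred B1: B1 stop@B0
  join B6 pred B4: B4→B3 stop@B0
  join B6 pred B5: B5→B4→B3 stop@B0
  B0 → ∅
  B1 → {B1,B3,B6}
  B2 → {B1,B3}
  B3 → {B6}
  B4 → {B6}
  B5 → {B6}
  B6 → ∅

φ for k: defs {B0,B5,B6}
  DF⁺ = {B6}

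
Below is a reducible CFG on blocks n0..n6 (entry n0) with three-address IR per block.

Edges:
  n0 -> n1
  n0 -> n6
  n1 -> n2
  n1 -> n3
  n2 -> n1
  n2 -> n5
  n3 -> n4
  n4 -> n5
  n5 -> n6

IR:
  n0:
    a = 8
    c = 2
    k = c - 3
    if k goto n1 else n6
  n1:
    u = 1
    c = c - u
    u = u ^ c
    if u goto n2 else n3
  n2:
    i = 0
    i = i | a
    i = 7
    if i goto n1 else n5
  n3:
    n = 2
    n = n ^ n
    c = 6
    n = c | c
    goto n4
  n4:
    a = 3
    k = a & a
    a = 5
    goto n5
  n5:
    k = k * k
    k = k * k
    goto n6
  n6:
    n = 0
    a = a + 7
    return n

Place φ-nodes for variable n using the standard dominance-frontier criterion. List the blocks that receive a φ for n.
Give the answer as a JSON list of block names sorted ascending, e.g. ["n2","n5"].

idom tree: n1←n0 n2←n1 n3←n1 n4←n3 n5←n1 n6←n0
Join-block Dom:
  n1: preds {n0,n2}: {n0} ∩ {n0,n1,n2} = {n0}; idom=n0
  n5: preds {n2,n4}: {n0,n1,n2} ∩ {n0,n1,n3,n4} = {n0,n1}; idom=n1
  n6: preds {n0,n5}: {n0} ∩ {n0,n1,n5} = {n0}; idom=n0

DF walk-up:
  n1←n0: walk · to n0
  n1←n2: walk n2→n1 to n0
  n5←n2: walk n2 to n1
  n5←n4: walk n4→n3 to n1
  n6←n0: walk · to n0
  n6←n5: walk n5→n1 to n0
  n0: DF=∅
  n1: DF={n1,n6}
  n2: DF={n1,n5}
  n3: DF={n5}
  n4: DF={n5}
  n5: DF={n6}
  n6: DF=∅

φ for n: defs {n3,n6}
  DF⁺ = {n5,n6}

Answer: ["n5", "n6"]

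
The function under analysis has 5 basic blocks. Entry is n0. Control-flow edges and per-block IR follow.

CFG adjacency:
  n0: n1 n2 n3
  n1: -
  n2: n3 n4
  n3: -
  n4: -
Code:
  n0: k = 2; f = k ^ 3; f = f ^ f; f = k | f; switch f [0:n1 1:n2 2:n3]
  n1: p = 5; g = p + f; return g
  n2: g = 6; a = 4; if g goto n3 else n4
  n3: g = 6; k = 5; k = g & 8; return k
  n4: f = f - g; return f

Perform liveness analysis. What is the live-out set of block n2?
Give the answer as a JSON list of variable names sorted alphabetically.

Answer: ["f", "g"]

Derivation:
def/use:
  n0 def {f,k} use ∅
  n1 def {g,p} use {f}
  n2 def {a,g} use ∅
  n3 def {g,k} use ∅
  n4 def {f} use {f,g}

Liveness:
  n0 li=∅ lo={f}
  n1 li={f} lo=∅
  n2 li={f} lo={f,g}
  n3 li=∅ lo=∅
  n4 li={f,g} lo=∅

live-out(n2) = ["f", "g"]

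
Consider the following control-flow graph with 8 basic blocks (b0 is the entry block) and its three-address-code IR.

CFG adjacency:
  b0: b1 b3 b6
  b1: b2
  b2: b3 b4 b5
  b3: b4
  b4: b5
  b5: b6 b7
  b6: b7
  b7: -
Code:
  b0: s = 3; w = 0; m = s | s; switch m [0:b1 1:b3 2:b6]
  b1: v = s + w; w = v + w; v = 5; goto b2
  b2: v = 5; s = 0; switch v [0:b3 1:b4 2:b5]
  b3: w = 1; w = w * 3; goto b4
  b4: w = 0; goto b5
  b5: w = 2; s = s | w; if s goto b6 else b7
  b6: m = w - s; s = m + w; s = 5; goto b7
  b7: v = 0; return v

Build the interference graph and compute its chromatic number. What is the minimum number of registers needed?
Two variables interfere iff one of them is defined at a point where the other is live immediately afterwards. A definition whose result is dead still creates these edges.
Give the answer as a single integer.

Answer: 3

Derivation:
Per-block:
  b0: {m,s,w} / ∅
  b1: {v,w} / {s,w}
  b2: {s,v} / ∅
  b3: {w} / ∅
  b4: {w} / ∅
  b5: {s,w} / {s}
  b6: {m,s} / {s,w}
  b7: {v} / ∅

Live sets:
  b0: in=∅ out={s,w}
  b1: in={s,w} out=∅
  b2: in=∅ out={s}
  b3: in={s} out={s}
  b4: in={s} out={s}
  b5: in={s} out={s,w}
  b6: in={s,w} out=∅
  b7: in=∅ out=∅

Interference:
  m: {s,w}
  s: {m,v,w}
  v: {s,w}
  w: {m,s,v}

Chromatic number:
  lower bound: {m,s,w} mutually conflict ⇒ χ ≥ 3
  assign m→R2 s→R0 v→R2 w→R1 — no edge inside a register ⇒ χ ≤ 3
  χ = 3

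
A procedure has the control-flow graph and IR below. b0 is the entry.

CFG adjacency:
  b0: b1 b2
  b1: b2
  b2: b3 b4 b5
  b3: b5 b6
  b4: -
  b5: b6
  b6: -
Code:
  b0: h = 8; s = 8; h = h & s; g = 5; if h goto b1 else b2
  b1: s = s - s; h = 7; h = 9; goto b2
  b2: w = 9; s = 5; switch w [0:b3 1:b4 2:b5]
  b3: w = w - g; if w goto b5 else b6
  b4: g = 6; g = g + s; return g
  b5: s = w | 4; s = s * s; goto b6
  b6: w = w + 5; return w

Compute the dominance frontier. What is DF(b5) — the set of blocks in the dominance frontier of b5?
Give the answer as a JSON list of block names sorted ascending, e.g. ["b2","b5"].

idom tree: b1←b0 b2←b0 b3←b2 b4←b2 b5←b2 b6←b2
Join-block Dom:
  b2: preds {b0,b1}: {b0} ∩ {b0,b1} = {b0}; idom=b0
  b5: preds {b2,b3}: {b0,b2} ∩ {b0,b2,b3} = {b0,b2}; idom=b2
  b6: preds {b3,b5}: {b0,b2,b3} ∩ {b0,b2,b5} = {b0,b2}; idom=b2

Frontier:
  join b2 pred b0: · stop@b0
  join b2 pred b1: b1 stop@b0
  join b5 pred b2: · stop@b2
  join b5 pred b3: b3 stop@b2
  join b6 pred b3: b3 stop@b2
  join b6 pred b5: b5 stop@b2
  b0 → ∅
  b1 → {b2}
  b2 → ∅
  b3 → {b5,b6}
  b4 → ∅
  b5 → {b6}
  b6 → ∅

DF(b5) = ["b6"]

Answer: ["b6"]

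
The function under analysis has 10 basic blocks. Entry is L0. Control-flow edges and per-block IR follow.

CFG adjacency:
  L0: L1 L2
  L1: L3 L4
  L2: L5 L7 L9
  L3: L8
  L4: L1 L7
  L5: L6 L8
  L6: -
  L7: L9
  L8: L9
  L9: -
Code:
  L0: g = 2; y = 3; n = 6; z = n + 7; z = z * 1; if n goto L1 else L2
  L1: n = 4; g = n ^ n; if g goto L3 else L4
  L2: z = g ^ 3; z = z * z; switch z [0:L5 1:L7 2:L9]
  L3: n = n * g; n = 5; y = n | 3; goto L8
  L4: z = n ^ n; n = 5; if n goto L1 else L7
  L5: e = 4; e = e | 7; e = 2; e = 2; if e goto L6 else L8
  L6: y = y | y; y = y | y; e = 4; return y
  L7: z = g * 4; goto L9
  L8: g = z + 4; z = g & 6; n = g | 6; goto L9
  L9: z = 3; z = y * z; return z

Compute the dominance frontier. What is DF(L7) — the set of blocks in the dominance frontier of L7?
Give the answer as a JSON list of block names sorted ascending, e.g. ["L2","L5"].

idom tree: L1←L0 L2←L0 L3←L1 L4←L1 L5←L2 L6←L5 L7←L0 L8←L0 L9←L0
Dom at joins:
  L1: preds {L0,L4}: {L0} ∩ {L0,L1,L4} = {L0}; idom=L0
  L7: preds {L2,L4}: {L0,L2} ∩ {L0,L1,L4} = {L0}; idom=L0
  L8: preds {L3,L5}: {L0,L1,L3} ∩ {L0,L2,L5} = {L0}; idom=L0
  L9: preds {L2,L7,L8}: {L0,L2} ∩ {L0,L7} ∩ {L0,L8} = {L0}; idom=L0

DF derivation:
  L1←L0: walk · to L0
  L1←L4: walk L4→L1 to L0
  L7←L2: walk L2 to L0
  L7←L4: walk L4→L1 to L0
  L8←L3: walk L3→L1 to L0
  L8←L5: walk L5→L2 to L0
  L9←L2: walk L2 to L0
  L9←L7: walk L7 to L0
  L9←L8: walk L8 to L0
  L0 → ∅
  L1 → {L1,L7,L8}
  L2 → {L7,L8,L9}
  L3 → {L8}
  L4 → {L1,L7}
  L5 → {L8}
  L6 → ∅
  L7 → {L9}
  L8 → {L9}
  L9 → ∅

DF(L7) = ["L9"]

Answer: ["L9"]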